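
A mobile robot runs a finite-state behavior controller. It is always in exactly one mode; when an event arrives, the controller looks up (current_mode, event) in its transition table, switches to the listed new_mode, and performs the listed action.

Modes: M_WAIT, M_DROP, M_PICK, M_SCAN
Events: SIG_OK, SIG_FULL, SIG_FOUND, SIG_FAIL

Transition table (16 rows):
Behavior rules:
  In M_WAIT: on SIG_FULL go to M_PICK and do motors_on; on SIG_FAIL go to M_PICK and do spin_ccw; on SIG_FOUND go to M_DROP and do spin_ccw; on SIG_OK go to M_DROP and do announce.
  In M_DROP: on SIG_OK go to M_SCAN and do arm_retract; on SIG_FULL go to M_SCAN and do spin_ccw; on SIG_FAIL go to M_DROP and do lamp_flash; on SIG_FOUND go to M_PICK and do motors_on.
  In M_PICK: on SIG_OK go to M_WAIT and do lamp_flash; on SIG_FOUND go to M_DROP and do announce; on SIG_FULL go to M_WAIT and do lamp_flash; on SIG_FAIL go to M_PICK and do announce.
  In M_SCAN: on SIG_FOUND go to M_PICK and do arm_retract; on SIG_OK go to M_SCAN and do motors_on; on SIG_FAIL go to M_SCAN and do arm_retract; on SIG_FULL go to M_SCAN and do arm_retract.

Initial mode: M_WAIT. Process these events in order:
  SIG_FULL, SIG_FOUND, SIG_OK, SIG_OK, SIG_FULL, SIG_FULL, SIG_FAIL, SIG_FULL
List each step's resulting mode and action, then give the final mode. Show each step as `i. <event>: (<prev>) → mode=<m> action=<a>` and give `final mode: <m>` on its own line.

1. SIG_FULL: (M_WAIT) → mode=M_PICK action=motors_on
2. SIG_FOUND: (M_PICK) → mode=M_DROP action=announce
3. SIG_OK: (M_DROP) → mode=M_SCAN action=arm_retract
4. SIG_OK: (M_SCAN) → mode=M_SCAN action=motors_on
5. SIG_FULL: (M_SCAN) → mode=M_SCAN action=arm_retract
6. SIG_FULL: (M_SCAN) → mode=M_SCAN action=arm_retract
7. SIG_FAIL: (M_SCAN) → mode=M_SCAN action=arm_retract
8. SIG_FULL: (M_SCAN) → mode=M_SCAN action=arm_retract

final mode: M_SCAN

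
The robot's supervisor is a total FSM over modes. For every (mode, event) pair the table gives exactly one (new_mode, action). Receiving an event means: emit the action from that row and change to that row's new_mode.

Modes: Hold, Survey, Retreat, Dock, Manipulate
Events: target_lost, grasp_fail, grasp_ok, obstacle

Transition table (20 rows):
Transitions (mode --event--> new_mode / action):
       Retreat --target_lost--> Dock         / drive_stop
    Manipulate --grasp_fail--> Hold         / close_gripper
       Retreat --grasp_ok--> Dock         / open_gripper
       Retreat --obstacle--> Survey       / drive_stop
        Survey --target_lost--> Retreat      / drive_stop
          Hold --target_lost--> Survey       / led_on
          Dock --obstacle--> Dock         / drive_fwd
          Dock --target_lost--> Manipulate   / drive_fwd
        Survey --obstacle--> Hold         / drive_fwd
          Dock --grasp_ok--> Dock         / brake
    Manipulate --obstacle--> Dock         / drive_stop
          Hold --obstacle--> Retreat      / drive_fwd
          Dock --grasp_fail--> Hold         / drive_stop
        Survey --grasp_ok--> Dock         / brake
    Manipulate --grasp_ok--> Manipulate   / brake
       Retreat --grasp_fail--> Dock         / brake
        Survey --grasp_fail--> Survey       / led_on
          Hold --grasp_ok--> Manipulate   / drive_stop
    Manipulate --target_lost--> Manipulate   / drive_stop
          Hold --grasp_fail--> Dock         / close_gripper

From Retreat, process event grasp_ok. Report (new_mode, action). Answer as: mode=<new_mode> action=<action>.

mode=Dock action=open_gripper

current mode = Retreat; filter table to that mode:
  (Retreat, target_lost) → (Dock, drive_stop)
  (Retreat, grasp_ok) → (Dock, open_gripper)  ← event matches
  (Retreat, obstacle) → (Survey, drive_stop)
  (Retreat, grasp_fail) → (Dock, brake)
event = grasp_ok selects (Dock, open_gripper)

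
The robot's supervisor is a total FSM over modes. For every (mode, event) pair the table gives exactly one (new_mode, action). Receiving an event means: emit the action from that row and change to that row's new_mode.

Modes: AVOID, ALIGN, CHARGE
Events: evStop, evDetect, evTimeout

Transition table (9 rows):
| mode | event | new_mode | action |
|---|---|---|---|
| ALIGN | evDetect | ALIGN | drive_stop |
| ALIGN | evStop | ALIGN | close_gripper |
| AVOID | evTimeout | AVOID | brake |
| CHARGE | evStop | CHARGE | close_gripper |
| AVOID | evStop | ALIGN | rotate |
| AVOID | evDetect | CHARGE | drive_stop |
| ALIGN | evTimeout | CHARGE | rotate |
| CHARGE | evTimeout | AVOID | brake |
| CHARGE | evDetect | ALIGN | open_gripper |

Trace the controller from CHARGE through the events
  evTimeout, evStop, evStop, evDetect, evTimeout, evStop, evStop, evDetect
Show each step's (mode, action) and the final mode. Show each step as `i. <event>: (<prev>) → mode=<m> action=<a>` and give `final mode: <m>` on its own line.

final mode: ALIGN

1. evTimeout: (CHARGE) → mode=AVOID action=brake
2. evStop: (AVOID) → mode=ALIGN action=rotate
3. evStop: (ALIGN) → mode=ALIGN action=close_gripper
4. evDetect: (ALIGN) → mode=ALIGN action=drive_stop
5. evTimeout: (ALIGN) → mode=CHARGE action=rotate
6. evStop: (CHARGE) → mode=CHARGE action=close_gripper
7. evStop: (CHARGE) → mode=CHARGE action=close_gripper
8. evDetect: (CHARGE) → mode=ALIGN action=open_gripper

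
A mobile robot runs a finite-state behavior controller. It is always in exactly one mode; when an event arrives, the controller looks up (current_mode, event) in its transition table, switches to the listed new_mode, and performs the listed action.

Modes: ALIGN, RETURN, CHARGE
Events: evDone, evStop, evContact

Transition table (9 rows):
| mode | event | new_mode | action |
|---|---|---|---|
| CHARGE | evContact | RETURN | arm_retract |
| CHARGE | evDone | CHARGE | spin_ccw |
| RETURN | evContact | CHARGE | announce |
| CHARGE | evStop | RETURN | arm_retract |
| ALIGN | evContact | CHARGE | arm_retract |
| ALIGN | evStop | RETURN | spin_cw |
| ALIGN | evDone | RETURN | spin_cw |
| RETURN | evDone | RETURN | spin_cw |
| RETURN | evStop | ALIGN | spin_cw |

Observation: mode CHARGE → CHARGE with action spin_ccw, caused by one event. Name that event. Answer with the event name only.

evDone

try evDone: (CHARGE, evDone) → (CHARGE, spin_ccw)  ← matches
try evStop: (CHARGE, evStop) → (RETURN, arm_retract)
try evContact: (CHARGE, evContact) → (RETURN, arm_retract)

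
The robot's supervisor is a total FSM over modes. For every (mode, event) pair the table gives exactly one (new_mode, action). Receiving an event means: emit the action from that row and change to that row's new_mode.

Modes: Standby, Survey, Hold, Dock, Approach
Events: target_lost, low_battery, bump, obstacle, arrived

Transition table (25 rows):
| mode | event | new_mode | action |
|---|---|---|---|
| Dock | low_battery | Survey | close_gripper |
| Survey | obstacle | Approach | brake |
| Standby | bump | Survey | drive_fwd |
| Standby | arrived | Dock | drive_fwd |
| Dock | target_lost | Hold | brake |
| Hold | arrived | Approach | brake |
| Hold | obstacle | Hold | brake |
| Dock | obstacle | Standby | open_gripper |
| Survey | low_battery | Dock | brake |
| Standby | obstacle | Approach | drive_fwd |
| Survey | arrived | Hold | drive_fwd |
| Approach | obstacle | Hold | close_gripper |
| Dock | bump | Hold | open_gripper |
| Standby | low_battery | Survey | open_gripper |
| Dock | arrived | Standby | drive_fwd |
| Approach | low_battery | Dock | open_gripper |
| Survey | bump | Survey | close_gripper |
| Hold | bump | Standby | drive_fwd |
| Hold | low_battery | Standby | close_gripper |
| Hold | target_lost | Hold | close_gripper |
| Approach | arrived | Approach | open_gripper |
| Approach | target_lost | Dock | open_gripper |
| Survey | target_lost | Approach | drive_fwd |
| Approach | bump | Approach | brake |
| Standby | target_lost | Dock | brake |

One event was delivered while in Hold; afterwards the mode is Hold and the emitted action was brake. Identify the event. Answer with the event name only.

obstacle

try target_lost: (Hold, target_lost) → (Hold, close_gripper)
try low_battery: (Hold, low_battery) → (Standby, close_gripper)
try bump: (Hold, bump) → (Standby, drive_fwd)
try obstacle: (Hold, obstacle) → (Hold, brake)  ← matches
try arrived: (Hold, arrived) → (Approach, brake)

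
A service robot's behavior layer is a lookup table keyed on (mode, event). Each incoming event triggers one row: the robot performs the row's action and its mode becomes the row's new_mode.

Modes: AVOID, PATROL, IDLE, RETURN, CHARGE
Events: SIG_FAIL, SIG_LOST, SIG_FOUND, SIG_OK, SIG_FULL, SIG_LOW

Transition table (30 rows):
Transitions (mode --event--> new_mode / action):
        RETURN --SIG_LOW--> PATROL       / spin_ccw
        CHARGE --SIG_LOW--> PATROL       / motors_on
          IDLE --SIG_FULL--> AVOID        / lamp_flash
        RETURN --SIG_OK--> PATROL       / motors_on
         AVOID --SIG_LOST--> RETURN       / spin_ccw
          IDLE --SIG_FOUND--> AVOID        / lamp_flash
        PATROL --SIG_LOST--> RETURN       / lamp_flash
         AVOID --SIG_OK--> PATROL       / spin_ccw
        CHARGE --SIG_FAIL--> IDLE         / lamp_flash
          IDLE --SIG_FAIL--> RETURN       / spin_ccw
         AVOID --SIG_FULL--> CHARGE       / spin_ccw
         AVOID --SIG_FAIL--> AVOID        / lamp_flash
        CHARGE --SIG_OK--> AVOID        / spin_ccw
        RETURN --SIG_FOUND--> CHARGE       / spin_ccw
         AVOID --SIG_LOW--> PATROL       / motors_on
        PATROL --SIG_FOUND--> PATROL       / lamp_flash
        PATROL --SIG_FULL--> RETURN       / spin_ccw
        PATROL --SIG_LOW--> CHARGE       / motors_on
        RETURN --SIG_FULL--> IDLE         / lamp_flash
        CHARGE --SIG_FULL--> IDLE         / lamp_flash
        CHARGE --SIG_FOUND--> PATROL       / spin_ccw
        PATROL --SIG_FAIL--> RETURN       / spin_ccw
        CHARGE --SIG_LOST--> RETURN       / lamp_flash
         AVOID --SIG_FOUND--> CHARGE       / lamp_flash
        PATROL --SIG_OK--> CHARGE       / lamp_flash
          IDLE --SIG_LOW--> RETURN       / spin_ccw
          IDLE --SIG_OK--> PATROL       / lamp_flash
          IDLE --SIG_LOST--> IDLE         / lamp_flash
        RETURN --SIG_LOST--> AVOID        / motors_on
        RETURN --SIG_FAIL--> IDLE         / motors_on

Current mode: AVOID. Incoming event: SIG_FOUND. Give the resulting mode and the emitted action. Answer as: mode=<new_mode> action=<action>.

current mode = AVOID; filter table to that mode:
  (AVOID, SIG_LOST) → (RETURN, spin_ccw)
  (AVOID, SIG_OK) → (PATROL, spin_ccw)
  (AVOID, SIG_FULL) → (CHARGE, spin_ccw)
  (AVOID, SIG_FAIL) → (AVOID, lamp_flash)
  (AVOID, SIG_LOW) → (PATROL, motors_on)
  (AVOID, SIG_FOUND) → (CHARGE, lamp_flash)  ← event matches
event = SIG_FOUND selects (CHARGE, lamp_flash)

mode=CHARGE action=lamp_flash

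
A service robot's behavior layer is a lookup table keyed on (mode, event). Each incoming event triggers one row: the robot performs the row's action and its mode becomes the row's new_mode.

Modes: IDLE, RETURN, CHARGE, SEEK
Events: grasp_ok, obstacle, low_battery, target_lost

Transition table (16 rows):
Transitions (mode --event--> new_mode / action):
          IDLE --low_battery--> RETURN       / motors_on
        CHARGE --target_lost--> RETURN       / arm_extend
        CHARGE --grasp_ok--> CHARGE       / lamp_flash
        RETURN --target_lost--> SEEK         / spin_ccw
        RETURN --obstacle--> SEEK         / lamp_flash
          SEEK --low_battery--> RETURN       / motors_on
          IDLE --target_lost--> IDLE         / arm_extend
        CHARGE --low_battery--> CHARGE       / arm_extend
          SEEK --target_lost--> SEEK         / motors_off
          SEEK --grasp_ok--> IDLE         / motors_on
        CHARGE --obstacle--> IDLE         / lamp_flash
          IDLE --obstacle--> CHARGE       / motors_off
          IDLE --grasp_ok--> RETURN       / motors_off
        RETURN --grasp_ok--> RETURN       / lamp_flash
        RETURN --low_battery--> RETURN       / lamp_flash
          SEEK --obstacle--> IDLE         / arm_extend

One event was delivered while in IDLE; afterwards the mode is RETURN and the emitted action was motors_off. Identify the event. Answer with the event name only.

try grasp_ok: (IDLE, grasp_ok) → (RETURN, motors_off)  ← matches
try obstacle: (IDLE, obstacle) → (CHARGE, motors_off)
try low_battery: (IDLE, low_battery) → (RETURN, motors_on)
try target_lost: (IDLE, target_lost) → (IDLE, arm_extend)

grasp_ok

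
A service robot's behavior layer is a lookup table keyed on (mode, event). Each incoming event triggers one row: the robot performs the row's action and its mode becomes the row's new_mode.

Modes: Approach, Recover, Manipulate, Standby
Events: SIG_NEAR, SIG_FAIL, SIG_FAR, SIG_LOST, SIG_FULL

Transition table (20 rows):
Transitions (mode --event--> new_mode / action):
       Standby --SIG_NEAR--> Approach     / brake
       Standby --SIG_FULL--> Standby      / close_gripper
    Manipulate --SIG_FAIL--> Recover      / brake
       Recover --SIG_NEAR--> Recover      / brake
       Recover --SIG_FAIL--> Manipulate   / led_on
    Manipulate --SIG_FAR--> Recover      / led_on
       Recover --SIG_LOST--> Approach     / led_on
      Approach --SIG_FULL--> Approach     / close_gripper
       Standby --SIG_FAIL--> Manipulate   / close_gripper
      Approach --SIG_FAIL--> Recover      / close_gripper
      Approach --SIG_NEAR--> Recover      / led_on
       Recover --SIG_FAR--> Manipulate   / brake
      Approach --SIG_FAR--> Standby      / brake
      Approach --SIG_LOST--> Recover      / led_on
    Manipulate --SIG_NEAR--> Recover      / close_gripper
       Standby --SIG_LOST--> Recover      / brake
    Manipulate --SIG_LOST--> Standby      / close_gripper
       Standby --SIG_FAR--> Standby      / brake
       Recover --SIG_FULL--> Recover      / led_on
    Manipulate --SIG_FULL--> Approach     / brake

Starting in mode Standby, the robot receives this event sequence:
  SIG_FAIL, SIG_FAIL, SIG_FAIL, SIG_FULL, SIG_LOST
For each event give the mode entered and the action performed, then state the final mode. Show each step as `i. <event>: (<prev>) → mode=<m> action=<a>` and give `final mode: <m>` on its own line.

final mode: Recover

1. SIG_FAIL: (Standby) → mode=Manipulate action=close_gripper
2. SIG_FAIL: (Manipulate) → mode=Recover action=brake
3. SIG_FAIL: (Recover) → mode=Manipulate action=led_on
4. SIG_FULL: (Manipulate) → mode=Approach action=brake
5. SIG_LOST: (Approach) → mode=Recover action=led_on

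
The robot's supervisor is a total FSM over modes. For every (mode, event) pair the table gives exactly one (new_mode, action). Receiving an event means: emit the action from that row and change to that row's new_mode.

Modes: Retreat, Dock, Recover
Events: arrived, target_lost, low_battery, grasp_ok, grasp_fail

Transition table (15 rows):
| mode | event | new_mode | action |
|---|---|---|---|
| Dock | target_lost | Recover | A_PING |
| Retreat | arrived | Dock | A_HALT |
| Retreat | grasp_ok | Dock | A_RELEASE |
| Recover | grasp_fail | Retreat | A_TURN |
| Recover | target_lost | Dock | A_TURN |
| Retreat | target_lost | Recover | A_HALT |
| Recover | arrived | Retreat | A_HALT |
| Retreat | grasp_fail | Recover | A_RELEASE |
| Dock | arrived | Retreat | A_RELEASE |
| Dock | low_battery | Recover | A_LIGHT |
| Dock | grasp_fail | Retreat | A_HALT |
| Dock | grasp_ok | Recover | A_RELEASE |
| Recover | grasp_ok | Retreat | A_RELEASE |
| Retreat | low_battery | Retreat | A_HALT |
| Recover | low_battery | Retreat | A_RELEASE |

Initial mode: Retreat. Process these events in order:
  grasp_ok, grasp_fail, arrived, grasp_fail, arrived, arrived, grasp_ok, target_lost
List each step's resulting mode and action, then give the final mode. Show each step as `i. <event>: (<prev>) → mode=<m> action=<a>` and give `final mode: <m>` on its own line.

1. grasp_ok: (Retreat) → mode=Dock action=A_RELEASE
2. grasp_fail: (Dock) → mode=Retreat action=A_HALT
3. arrived: (Retreat) → mode=Dock action=A_HALT
4. grasp_fail: (Dock) → mode=Retreat action=A_HALT
5. arrived: (Retreat) → mode=Dock action=A_HALT
6. arrived: (Dock) → mode=Retreat action=A_RELEASE
7. grasp_ok: (Retreat) → mode=Dock action=A_RELEASE
8. target_lost: (Dock) → mode=Recover action=A_PING

final mode: Recover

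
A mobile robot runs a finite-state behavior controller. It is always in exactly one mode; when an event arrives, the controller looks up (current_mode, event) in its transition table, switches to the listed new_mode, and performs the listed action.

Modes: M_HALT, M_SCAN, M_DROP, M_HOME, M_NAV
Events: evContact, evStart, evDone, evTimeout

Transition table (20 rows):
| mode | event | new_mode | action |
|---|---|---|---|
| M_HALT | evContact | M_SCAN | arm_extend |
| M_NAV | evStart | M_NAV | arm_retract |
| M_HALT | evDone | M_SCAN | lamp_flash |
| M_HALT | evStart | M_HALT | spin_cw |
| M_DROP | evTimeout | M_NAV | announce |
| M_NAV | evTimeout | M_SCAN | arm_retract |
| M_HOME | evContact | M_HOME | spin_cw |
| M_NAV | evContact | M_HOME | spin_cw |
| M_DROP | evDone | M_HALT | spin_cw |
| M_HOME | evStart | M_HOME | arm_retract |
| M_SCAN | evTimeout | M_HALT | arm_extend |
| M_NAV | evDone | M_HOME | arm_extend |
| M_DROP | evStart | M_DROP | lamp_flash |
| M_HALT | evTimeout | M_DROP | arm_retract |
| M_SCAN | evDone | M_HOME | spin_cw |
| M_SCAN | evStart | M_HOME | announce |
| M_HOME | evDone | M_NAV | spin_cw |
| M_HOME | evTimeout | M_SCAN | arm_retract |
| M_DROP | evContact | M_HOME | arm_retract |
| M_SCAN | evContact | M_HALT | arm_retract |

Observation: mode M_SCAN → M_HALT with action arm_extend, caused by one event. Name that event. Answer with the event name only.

try evContact: (M_SCAN, evContact) → (M_HALT, arm_retract)
try evStart: (M_SCAN, evStart) → (M_HOME, announce)
try evDone: (M_SCAN, evDone) → (M_HOME, spin_cw)
try evTimeout: (M_SCAN, evTimeout) → (M_HALT, arm_extend)  ← matches

evTimeout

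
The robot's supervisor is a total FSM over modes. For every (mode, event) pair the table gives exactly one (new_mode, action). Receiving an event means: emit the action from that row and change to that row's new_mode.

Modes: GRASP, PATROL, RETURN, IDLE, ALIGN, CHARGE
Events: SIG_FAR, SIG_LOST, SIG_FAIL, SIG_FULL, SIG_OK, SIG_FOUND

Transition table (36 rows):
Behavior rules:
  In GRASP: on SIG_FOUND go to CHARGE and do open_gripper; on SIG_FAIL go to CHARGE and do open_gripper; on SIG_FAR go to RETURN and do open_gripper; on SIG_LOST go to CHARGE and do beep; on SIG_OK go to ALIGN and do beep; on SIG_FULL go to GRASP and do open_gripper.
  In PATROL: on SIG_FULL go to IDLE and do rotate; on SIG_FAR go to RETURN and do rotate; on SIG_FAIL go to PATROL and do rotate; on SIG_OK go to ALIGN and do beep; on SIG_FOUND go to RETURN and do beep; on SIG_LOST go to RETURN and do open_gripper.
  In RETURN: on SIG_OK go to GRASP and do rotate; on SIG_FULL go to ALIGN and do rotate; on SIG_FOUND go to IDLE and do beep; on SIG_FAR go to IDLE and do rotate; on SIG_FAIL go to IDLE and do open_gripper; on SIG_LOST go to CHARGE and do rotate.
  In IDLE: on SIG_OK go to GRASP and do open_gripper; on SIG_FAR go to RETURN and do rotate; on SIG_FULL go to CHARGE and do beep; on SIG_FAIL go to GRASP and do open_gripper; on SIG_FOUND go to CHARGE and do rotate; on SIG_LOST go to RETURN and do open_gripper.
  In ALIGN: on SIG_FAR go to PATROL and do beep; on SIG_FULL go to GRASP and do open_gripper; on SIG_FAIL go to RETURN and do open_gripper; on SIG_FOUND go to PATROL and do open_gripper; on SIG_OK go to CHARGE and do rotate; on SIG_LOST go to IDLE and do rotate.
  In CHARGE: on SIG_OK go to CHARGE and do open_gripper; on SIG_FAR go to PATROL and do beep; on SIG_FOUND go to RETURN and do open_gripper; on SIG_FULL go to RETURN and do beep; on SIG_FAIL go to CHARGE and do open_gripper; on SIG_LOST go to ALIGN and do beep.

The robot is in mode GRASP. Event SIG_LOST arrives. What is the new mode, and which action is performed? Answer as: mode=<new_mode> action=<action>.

current mode = GRASP; filter table to that mode:
  (GRASP, SIG_FOUND) → (CHARGE, open_gripper)
  (GRASP, SIG_FAIL) → (CHARGE, open_gripper)
  (GRASP, SIG_FAR) → (RETURN, open_gripper)
  (GRASP, SIG_LOST) → (CHARGE, beep)  ← event matches
  (GRASP, SIG_OK) → (ALIGN, beep)
  (GRASP, SIG_FULL) → (GRASP, open_gripper)
event = SIG_LOST selects (CHARGE, beep)

mode=CHARGE action=beep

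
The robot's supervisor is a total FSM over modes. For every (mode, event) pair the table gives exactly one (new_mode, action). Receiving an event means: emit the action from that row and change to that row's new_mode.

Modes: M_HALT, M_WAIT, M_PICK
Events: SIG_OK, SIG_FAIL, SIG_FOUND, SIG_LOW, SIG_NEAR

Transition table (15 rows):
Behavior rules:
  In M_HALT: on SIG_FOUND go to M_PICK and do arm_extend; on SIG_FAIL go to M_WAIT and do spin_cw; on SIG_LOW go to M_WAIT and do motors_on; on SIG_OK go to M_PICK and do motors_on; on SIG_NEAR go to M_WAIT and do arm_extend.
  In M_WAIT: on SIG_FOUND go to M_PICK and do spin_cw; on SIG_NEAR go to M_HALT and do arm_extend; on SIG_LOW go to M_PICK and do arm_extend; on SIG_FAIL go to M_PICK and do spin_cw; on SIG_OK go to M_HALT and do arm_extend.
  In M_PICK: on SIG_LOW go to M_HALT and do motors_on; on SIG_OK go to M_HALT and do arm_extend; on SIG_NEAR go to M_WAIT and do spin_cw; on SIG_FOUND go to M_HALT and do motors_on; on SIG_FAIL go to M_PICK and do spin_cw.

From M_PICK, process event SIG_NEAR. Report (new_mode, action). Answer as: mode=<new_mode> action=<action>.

current mode = M_PICK; filter table to that mode:
  (M_PICK, SIG_LOW) → (M_HALT, motors_on)
  (M_PICK, SIG_OK) → (M_HALT, arm_extend)
  (M_PICK, SIG_NEAR) → (M_WAIT, spin_cw)  ← event matches
  (M_PICK, SIG_FOUND) → (M_HALT, motors_on)
  (M_PICK, SIG_FAIL) → (M_PICK, spin_cw)
event = SIG_NEAR selects (M_WAIT, spin_cw)

mode=M_WAIT action=spin_cw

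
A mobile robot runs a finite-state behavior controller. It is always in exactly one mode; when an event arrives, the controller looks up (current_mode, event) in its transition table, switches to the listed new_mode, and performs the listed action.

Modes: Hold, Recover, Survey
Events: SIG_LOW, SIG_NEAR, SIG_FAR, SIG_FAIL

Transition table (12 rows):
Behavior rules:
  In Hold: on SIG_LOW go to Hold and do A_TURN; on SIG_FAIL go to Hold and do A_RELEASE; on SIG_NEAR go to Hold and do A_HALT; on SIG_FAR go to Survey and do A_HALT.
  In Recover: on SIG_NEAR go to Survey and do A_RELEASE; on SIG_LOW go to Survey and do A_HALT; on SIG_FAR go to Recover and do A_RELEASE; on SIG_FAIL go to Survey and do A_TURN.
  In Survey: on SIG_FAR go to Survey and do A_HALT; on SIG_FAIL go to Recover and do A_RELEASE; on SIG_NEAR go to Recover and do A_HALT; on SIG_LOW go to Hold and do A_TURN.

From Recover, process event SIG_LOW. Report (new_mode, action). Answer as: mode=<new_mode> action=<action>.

mode=Survey action=A_HALT

current mode = Recover; filter table to that mode:
  (Recover, SIG_NEAR) → (Survey, A_RELEASE)
  (Recover, SIG_LOW) → (Survey, A_HALT)  ← event matches
  (Recover, SIG_FAR) → (Recover, A_RELEASE)
  (Recover, SIG_FAIL) → (Survey, A_TURN)
event = SIG_LOW selects (Survey, A_HALT)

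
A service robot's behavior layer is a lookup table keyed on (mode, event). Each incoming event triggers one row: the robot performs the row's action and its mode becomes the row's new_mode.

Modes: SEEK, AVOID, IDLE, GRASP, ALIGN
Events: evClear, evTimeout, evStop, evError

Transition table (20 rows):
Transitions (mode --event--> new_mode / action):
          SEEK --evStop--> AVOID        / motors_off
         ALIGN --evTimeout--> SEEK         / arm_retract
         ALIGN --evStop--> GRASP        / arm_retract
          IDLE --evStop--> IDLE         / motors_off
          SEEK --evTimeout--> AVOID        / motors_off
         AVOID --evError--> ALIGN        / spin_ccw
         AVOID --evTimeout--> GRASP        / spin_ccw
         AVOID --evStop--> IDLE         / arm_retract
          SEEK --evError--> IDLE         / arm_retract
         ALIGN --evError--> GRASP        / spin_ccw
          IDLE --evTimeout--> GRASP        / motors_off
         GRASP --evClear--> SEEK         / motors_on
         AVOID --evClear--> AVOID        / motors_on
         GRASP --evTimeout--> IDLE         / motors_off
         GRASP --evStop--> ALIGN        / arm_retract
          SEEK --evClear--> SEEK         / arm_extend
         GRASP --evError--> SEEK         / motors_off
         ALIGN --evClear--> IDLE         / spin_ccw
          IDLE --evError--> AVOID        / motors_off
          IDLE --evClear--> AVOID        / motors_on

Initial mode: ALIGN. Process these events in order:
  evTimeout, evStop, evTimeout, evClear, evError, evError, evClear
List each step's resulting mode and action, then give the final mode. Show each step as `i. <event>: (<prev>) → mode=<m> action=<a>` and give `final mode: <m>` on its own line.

final mode: AVOID

1. evTimeout: (ALIGN) → mode=SEEK action=arm_retract
2. evStop: (SEEK) → mode=AVOID action=motors_off
3. evTimeout: (AVOID) → mode=GRASP action=spin_ccw
4. evClear: (GRASP) → mode=SEEK action=motors_on
5. evError: (SEEK) → mode=IDLE action=arm_retract
6. evError: (IDLE) → mode=AVOID action=motors_off
7. evClear: (AVOID) → mode=AVOID action=motors_on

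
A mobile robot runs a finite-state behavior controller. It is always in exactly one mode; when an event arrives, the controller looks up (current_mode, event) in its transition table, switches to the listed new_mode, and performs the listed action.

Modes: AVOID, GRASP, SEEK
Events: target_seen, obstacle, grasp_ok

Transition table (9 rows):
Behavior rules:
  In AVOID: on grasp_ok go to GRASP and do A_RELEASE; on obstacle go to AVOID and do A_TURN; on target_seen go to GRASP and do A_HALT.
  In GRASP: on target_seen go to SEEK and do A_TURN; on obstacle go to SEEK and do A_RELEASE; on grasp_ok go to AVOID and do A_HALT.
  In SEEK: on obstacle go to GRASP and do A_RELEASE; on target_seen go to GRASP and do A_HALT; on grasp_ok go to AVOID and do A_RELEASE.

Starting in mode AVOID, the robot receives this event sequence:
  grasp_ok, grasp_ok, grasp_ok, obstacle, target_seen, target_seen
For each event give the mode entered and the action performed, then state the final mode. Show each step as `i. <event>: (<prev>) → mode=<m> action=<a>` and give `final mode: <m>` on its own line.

1. grasp_ok: (AVOID) → mode=GRASP action=A_RELEASE
2. grasp_ok: (GRASP) → mode=AVOID action=A_HALT
3. grasp_ok: (AVOID) → mode=GRASP action=A_RELEASE
4. obstacle: (GRASP) → mode=SEEK action=A_RELEASE
5. target_seen: (SEEK) → mode=GRASP action=A_HALT
6. target_seen: (GRASP) → mode=SEEK action=A_TURN

final mode: SEEK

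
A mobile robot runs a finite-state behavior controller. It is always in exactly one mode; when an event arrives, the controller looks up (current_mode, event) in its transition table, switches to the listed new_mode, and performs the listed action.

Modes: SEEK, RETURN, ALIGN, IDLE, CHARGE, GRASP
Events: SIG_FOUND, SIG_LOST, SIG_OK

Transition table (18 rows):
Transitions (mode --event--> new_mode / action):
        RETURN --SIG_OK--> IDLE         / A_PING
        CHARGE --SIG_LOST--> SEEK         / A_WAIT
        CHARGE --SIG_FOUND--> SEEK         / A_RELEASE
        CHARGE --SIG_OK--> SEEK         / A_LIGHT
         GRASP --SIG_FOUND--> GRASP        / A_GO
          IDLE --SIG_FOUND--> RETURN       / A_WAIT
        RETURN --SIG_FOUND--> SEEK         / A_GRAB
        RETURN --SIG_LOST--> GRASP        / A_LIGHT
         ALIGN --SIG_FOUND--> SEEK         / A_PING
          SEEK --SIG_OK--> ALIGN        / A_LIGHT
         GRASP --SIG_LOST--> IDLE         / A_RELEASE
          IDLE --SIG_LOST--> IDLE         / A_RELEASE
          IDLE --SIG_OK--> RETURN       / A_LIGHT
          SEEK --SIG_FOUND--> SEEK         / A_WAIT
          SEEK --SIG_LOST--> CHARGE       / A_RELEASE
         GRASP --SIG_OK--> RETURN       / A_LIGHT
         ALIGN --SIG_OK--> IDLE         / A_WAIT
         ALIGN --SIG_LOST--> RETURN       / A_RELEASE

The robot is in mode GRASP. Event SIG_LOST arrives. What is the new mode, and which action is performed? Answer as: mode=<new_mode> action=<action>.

mode=IDLE action=A_RELEASE

current mode = GRASP; filter table to that mode:
  (GRASP, SIG_FOUND) → (GRASP, A_GO)
  (GRASP, SIG_LOST) → (IDLE, A_RELEASE)  ← event matches
  (GRASP, SIG_OK) → (RETURN, A_LIGHT)
event = SIG_LOST selects (IDLE, A_RELEASE)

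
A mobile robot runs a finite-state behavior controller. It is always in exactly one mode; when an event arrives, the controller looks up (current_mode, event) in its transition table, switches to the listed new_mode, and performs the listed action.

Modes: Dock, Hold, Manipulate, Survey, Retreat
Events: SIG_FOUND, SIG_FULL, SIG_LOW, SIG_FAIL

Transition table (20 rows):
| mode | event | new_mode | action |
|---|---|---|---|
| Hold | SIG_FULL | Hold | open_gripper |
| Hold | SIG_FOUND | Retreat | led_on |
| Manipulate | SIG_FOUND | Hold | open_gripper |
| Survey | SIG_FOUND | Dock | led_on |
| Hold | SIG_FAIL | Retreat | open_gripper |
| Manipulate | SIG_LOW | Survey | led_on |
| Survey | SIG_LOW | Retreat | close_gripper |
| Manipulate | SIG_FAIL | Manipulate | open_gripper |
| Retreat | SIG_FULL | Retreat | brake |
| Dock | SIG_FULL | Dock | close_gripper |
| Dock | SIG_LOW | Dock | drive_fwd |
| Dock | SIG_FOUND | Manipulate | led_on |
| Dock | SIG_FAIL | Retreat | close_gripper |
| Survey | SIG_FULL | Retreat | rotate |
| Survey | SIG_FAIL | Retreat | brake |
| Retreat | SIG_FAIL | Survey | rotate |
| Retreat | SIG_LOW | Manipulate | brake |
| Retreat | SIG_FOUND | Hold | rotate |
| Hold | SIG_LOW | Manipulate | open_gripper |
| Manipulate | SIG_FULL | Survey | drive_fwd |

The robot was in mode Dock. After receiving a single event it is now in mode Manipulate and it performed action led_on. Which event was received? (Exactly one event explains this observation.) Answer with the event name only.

SIG_FOUND

try SIG_FOUND: (Dock, SIG_FOUND) → (Manipulate, led_on)  ← matches
try SIG_FULL: (Dock, SIG_FULL) → (Dock, close_gripper)
try SIG_LOW: (Dock, SIG_LOW) → (Dock, drive_fwd)
try SIG_FAIL: (Dock, SIG_FAIL) → (Retreat, close_gripper)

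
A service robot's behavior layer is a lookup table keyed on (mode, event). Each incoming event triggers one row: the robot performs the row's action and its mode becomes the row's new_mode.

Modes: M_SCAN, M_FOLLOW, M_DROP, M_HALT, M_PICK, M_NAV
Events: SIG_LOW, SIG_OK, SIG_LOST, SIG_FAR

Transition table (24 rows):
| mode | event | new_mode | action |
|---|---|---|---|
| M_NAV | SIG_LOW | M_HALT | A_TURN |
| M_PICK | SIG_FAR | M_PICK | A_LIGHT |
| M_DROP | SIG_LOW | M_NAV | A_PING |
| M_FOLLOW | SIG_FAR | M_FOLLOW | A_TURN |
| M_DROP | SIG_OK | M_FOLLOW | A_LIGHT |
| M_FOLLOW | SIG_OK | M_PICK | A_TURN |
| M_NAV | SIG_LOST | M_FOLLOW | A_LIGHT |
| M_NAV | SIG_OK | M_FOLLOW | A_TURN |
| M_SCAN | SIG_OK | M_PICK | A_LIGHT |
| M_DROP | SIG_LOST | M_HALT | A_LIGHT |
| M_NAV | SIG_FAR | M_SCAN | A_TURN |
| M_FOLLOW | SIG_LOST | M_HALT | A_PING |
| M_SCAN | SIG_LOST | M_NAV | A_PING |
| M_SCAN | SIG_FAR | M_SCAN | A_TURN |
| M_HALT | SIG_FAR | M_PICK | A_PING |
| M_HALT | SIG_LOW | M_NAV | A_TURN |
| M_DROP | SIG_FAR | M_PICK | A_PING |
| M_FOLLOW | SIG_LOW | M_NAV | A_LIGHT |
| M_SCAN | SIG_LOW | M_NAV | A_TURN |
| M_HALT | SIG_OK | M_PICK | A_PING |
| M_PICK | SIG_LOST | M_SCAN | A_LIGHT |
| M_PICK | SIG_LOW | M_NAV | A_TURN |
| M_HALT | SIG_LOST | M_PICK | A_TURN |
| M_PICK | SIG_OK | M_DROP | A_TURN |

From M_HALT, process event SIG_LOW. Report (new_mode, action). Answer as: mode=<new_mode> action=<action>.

mode=M_NAV action=A_TURN

current mode = M_HALT; filter table to that mode:
  (M_HALT, SIG_FAR) → (M_PICK, A_PING)
  (M_HALT, SIG_LOW) → (M_NAV, A_TURN)  ← event matches
  (M_HALT, SIG_OK) → (M_PICK, A_PING)
  (M_HALT, SIG_LOST) → (M_PICK, A_TURN)
event = SIG_LOW selects (M_NAV, A_TURN)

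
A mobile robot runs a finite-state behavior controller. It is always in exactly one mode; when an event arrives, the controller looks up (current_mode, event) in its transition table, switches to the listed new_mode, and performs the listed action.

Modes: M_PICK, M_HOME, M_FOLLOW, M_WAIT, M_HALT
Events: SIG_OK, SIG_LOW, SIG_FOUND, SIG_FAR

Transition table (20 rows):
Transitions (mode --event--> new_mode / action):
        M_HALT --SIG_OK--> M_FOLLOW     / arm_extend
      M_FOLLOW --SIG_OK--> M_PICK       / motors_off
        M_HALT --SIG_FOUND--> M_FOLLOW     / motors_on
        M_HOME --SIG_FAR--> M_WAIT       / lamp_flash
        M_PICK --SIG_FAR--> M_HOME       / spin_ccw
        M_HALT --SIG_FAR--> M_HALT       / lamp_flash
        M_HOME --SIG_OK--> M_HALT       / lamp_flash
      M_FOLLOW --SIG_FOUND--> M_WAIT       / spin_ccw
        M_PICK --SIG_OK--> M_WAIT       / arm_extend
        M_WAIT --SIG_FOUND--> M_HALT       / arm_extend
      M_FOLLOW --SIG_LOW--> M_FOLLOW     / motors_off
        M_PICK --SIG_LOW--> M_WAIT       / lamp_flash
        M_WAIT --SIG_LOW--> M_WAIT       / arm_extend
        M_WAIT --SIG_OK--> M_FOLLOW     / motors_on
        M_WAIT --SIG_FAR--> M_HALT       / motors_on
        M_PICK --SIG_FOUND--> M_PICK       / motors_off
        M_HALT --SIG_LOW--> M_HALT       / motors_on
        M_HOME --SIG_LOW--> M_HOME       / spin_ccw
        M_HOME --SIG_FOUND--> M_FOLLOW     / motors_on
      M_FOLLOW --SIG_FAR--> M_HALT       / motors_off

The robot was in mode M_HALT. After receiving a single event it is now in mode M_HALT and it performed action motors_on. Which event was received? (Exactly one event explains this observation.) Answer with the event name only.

SIG_LOW

try SIG_OK: (M_HALT, SIG_OK) → (M_FOLLOW, arm_extend)
try SIG_LOW: (M_HALT, SIG_LOW) → (M_HALT, motors_on)  ← matches
try SIG_FOUND: (M_HALT, SIG_FOUND) → (M_FOLLOW, motors_on)
try SIG_FAR: (M_HALT, SIG_FAR) → (M_HALT, lamp_flash)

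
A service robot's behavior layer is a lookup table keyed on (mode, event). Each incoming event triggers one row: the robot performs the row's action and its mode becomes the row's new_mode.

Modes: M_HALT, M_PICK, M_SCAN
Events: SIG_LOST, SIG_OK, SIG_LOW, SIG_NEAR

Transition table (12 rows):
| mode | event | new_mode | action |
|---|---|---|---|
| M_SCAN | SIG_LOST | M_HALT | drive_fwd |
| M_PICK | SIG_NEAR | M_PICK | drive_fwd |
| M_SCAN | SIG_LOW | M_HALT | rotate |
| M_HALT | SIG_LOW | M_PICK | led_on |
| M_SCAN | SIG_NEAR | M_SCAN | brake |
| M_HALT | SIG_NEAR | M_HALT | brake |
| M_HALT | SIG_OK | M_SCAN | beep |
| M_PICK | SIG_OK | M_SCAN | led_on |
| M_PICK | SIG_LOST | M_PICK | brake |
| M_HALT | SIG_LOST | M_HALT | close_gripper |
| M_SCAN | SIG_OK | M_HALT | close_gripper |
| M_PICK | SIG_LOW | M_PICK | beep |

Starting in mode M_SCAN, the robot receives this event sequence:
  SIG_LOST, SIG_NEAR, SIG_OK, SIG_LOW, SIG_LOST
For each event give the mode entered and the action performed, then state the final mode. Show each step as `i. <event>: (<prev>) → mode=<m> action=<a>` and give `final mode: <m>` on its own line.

1. SIG_LOST: (M_SCAN) → mode=M_HALT action=drive_fwd
2. SIG_NEAR: (M_HALT) → mode=M_HALT action=brake
3. SIG_OK: (M_HALT) → mode=M_SCAN action=beep
4. SIG_LOW: (M_SCAN) → mode=M_HALT action=rotate
5. SIG_LOST: (M_HALT) → mode=M_HALT action=close_gripper

final mode: M_HALT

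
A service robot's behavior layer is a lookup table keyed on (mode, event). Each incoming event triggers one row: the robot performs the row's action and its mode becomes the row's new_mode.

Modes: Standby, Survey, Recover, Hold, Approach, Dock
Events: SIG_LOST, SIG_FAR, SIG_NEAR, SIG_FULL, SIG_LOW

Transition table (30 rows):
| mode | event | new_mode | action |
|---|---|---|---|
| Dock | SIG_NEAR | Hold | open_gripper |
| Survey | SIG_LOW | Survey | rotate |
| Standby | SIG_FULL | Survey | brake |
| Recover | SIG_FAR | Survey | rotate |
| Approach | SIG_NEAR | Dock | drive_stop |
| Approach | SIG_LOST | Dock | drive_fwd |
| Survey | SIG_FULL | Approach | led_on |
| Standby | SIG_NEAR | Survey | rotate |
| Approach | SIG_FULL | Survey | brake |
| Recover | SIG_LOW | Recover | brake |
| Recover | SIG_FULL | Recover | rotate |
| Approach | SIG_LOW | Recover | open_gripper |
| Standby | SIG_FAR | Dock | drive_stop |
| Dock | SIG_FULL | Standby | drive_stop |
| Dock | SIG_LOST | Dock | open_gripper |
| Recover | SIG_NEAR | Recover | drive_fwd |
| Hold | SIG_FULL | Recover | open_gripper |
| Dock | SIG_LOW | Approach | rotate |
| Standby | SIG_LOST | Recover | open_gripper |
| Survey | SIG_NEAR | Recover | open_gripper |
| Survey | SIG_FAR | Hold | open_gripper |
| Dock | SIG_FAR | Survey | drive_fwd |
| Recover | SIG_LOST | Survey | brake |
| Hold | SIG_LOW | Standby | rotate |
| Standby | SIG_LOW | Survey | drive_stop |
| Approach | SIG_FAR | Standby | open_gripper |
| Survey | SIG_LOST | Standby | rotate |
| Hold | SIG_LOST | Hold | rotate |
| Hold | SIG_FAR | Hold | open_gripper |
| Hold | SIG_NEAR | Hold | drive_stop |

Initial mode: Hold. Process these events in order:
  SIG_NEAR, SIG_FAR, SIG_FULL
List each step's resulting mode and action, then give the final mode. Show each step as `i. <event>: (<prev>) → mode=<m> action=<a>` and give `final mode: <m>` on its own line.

1. SIG_NEAR: (Hold) → mode=Hold action=drive_stop
2. SIG_FAR: (Hold) → mode=Hold action=open_gripper
3. SIG_FULL: (Hold) → mode=Recover action=open_gripper

final mode: Recover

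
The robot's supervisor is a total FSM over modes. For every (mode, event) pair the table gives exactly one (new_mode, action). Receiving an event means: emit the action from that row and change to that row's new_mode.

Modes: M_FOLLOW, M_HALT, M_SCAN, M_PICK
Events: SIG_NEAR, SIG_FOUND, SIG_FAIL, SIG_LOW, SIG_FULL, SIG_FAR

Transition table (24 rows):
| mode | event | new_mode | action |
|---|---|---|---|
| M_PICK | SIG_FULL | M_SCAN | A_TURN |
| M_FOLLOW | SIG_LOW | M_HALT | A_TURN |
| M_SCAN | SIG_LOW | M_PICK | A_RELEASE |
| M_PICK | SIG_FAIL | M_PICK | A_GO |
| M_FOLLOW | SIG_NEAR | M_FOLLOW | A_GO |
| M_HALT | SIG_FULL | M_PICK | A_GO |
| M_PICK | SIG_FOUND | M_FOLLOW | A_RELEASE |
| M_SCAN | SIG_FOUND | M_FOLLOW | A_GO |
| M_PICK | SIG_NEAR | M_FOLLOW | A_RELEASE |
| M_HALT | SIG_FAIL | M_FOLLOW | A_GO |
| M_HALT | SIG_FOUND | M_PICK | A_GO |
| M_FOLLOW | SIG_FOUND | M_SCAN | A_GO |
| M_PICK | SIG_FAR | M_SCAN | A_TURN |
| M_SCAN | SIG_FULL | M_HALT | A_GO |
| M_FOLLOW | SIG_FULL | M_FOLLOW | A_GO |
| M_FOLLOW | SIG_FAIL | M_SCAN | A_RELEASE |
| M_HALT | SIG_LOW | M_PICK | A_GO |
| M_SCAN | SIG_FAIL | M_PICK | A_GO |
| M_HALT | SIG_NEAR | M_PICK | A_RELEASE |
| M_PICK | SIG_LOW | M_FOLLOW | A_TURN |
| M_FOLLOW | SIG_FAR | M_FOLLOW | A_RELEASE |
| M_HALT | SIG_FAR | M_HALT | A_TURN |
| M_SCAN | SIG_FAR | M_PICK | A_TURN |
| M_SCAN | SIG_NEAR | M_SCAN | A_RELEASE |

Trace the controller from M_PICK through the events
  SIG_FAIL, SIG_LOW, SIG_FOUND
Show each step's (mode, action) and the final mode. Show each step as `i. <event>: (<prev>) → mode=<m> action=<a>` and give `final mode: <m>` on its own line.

final mode: M_SCAN

1. SIG_FAIL: (M_PICK) → mode=M_PICK action=A_GO
2. SIG_LOW: (M_PICK) → mode=M_FOLLOW action=A_TURN
3. SIG_FOUND: (M_FOLLOW) → mode=M_SCAN action=A_GO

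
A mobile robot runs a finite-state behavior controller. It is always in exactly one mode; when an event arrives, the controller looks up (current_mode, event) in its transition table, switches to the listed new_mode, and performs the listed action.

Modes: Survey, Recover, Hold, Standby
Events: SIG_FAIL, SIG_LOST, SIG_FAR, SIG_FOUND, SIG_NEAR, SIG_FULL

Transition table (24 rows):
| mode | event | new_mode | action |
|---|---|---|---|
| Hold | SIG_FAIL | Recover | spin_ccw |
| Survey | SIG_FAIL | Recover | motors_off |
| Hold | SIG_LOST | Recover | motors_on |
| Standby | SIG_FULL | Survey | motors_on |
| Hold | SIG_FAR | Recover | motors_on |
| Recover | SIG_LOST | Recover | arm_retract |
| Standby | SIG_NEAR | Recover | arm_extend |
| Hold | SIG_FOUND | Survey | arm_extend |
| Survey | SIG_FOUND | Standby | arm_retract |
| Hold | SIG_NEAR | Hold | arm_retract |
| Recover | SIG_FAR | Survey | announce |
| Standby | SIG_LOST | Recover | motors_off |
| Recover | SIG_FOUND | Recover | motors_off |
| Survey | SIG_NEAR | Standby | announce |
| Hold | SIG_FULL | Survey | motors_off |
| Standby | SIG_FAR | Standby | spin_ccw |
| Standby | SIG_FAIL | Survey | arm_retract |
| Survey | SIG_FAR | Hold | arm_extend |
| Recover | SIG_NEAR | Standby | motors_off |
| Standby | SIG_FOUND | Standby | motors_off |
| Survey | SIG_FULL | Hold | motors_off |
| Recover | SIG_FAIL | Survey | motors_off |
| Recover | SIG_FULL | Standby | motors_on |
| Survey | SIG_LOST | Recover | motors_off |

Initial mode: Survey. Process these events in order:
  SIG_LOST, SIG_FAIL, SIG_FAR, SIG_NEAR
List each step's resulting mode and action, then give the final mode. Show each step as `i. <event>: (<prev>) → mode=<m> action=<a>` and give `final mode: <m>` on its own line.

1. SIG_LOST: (Survey) → mode=Recover action=motors_off
2. SIG_FAIL: (Recover) → mode=Survey action=motors_off
3. SIG_FAR: (Survey) → mode=Hold action=arm_extend
4. SIG_NEAR: (Hold) → mode=Hold action=arm_retract

final mode: Hold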